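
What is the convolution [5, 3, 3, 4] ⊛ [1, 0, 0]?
y[0] = 5×1 = 5; y[1] = 5×0 + 3×1 = 3; y[2] = 5×0 + 3×0 + 3×1 = 3; y[3] = 3×0 + 3×0 + 4×1 = 4; y[4] = 3×0 + 4×0 = 0; y[5] = 4×0 = 0

[5, 3, 3, 4, 0, 0]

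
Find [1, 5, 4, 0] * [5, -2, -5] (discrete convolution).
y[0] = 1×5 = 5; y[1] = 1×-2 + 5×5 = 23; y[2] = 1×-5 + 5×-2 + 4×5 = 5; y[3] = 5×-5 + 4×-2 + 0×5 = -33; y[4] = 4×-5 + 0×-2 = -20; y[5] = 0×-5 = 0

[5, 23, 5, -33, -20, 0]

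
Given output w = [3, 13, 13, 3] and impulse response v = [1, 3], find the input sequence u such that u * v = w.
Deconvolve w=[3, 13, 13, 3] by v=[1, 3]. Since v[0]=1, solve forward: u[0] = w[0] / 1 = 3; u[1] = (w[1] - 3×3) / 1 = 4; u[2] = (w[2] - 4×3) / 1 = 1. So u = [3, 4, 1]. Check by forward convolution: w[0] = 3×1 = 3; w[1] = 3×3 + 4×1 = 13; w[2] = 4×3 + 1×1 = 13; w[3] = 1×3 = 3

[3, 4, 1]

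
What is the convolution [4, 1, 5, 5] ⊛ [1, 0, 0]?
y[0] = 4×1 = 4; y[1] = 4×0 + 1×1 = 1; y[2] = 4×0 + 1×0 + 5×1 = 5; y[3] = 1×0 + 5×0 + 5×1 = 5; y[4] = 5×0 + 5×0 = 0; y[5] = 5×0 = 0

[4, 1, 5, 5, 0, 0]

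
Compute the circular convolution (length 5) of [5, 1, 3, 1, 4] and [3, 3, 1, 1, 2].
Use y[k] = Σ_j x[j]·h[(k-j) mod 5]. y[0] = 5×3 + 1×2 + 3×1 + 1×1 + 4×3 = 33; y[1] = 5×3 + 1×3 + 3×2 + 1×1 + 4×1 = 29; y[2] = 5×1 + 1×3 + 3×3 + 1×2 + 4×1 = 23; y[3] = 5×1 + 1×1 + 3×3 + 1×3 + 4×2 = 26; y[4] = 5×2 + 1×1 + 3×1 + 1×3 + 4×3 = 29. Result: [33, 29, 23, 26, 29]

[33, 29, 23, 26, 29]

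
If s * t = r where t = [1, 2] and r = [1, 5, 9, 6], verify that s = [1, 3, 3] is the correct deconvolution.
Forward-compute [1, 3, 3] * [1, 2]: r[0] = 1×1 = 1; r[1] = 1×2 + 3×1 = 5; r[2] = 3×2 + 3×1 = 9; r[3] = 3×2 = 6 → [1, 5, 9, 6]. Matches given r = [1, 5, 9, 6], so verified.

Verified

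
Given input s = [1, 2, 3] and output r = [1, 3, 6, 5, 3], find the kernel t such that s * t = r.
Output length 5 = len(s) + len(t) - 1 ⇒ len(t) = 3. Solve t forward using t[k] = (r[k] - Σ_{i≥1} s[i]·t[k-i]) / s[0]: t[0] = r[0] / s[0] = 1 / 1 = 1; t[1] = (r[1] - 2×1) / s[0] = (3 - 2×1) / 1 = 1; t[2] = (r[2] - 2×1 - 3×1) / s[0] = (6 - 2×1 - 3×1) / 1 = 1. So t = [1, 1, 1]. Forward-check [1, 2, 3] * [1, 1, 1]: r[0] = 1×1 = 1; r[1] = 1×1 + 2×1 = 3; r[2] = 1×1 + 2×1 + 3×1 = 6; r[3] = 2×1 + 3×1 = 5; r[4] = 3×1 = 3 → [1, 3, 6, 5, 3] ✓

[1, 1, 1]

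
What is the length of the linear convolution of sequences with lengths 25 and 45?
Linear/full convolution length: m + n - 1 = 25 + 45 - 1 = 69

69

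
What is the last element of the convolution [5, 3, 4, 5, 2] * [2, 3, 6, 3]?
Use y[k] = Σ_i a[i]·b[k-i] at k=7. y[7] = 2×3 = 6

6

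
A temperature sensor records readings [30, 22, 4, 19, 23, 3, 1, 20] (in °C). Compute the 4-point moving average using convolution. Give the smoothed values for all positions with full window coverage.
4-point moving average kernel = [1, 1, 1, 1]. Apply in 'valid' mode (full window coverage): avg[0] = (30 + 22 + 4 + 19) / 4 = 18.75; avg[1] = (22 + 4 + 19 + 23) / 4 = 17.0; avg[2] = (4 + 19 + 23 + 3) / 4 = 12.25; avg[3] = (19 + 23 + 3 + 1) / 4 = 11.5; avg[4] = (23 + 3 + 1 + 20) / 4 = 11.75. Smoothed values: [18.75, 17.0, 12.25, 11.5, 11.75]

[18.75, 17.0, 12.25, 11.5, 11.75]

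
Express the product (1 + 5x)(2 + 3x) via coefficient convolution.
Ascending coefficients: a = [1, 5], b = [2, 3]. c[0] = 1×2 = 2; c[1] = 1×3 + 5×2 = 13; c[2] = 5×3 = 15. Result coefficients: [2, 13, 15] → 2 + 13x + 15x^2

2 + 13x + 15x^2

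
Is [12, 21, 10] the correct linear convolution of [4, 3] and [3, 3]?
Recompute linear convolution of [4, 3] and [3, 3]: y[0] = 4×3 = 12; y[1] = 4×3 + 3×3 = 21; y[2] = 3×3 = 9 → [12, 21, 9]. Compare to given [12, 21, 10]: they differ at index 2: given 10, correct 9, so answer: No

No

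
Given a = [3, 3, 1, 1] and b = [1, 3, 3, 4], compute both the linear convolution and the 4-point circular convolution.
Linear: y_lin[0] = 3×1 = 3; y_lin[1] = 3×3 + 3×1 = 12; y_lin[2] = 3×3 + 3×3 + 1×1 = 19; y_lin[3] = 3×4 + 3×3 + 1×3 + 1×1 = 25; y_lin[4] = 3×4 + 1×3 + 1×3 = 18; y_lin[5] = 1×4 + 1×3 = 7; y_lin[6] = 1×4 = 4 → [3, 12, 19, 25, 18, 7, 4]. Circular (length 4): y[0] = 3×1 + 3×4 + 1×3 + 1×3 = 21; y[1] = 3×3 + 3×1 + 1×4 + 1×3 = 19; y[2] = 3×3 + 3×3 + 1×1 + 1×4 = 23; y[3] = 3×4 + 3×3 + 1×3 + 1×1 = 25 → [21, 19, 23, 25]

Linear: [3, 12, 19, 25, 18, 7, 4], Circular: [21, 19, 23, 25]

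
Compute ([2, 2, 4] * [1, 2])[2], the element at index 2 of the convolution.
Use y[k] = Σ_i a[i]·b[k-i] at k=2. y[2] = 2×2 + 4×1 = 8

8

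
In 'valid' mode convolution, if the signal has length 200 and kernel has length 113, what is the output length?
'Valid' mode counts only positions where the kernel fully overlaps the signal: m - n + 1 = 200 - 113 + 1 = 88

88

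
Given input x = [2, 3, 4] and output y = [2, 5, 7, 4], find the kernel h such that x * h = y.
Output length 4 = len(x) + len(h) - 1 ⇒ len(h) = 2. Solve h forward using h[k] = (y[k] - Σ_{i≥1} x[i]·h[k-i]) / x[0]: h[0] = y[0] / x[0] = 2 / 2 = 1; h[1] = (y[1] - 3×1) / x[0] = (5 - 3×1) / 2 = 1. So h = [1, 1]. Forward-check [2, 3, 4] * [1, 1]: y[0] = 2×1 = 2; y[1] = 2×1 + 3×1 = 5; y[2] = 3×1 + 4×1 = 7; y[3] = 4×1 = 4 → [2, 5, 7, 4] ✓

[1, 1]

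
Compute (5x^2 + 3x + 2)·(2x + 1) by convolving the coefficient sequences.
Ascending coefficients: a = [2, 3, 5], b = [1, 2]. c[0] = 2×1 = 2; c[1] = 2×2 + 3×1 = 7; c[2] = 3×2 + 5×1 = 11; c[3] = 5×2 = 10. Result coefficients: [2, 7, 11, 10] → 10x^3 + 11x^2 + 7x + 2

10x^3 + 11x^2 + 7x + 2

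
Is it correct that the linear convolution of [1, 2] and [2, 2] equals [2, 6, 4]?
Recompute linear convolution of [1, 2] and [2, 2]: y[0] = 1×2 = 2; y[1] = 1×2 + 2×2 = 6; y[2] = 2×2 = 4 → [2, 6, 4]. Given [2, 6, 4] matches, so answer: Yes

Yes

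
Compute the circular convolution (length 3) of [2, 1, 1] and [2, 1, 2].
Use y[k] = Σ_j f[j]·g[(k-j) mod 3]. y[0] = 2×2 + 1×2 + 1×1 = 7; y[1] = 2×1 + 1×2 + 1×2 = 6; y[2] = 2×2 + 1×1 + 1×2 = 7. Result: [7, 6, 7]

[7, 6, 7]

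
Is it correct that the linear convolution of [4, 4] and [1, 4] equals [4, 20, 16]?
Recompute linear convolution of [4, 4] and [1, 4]: y[0] = 4×1 = 4; y[1] = 4×4 + 4×1 = 20; y[2] = 4×4 = 16 → [4, 20, 16]. Given [4, 20, 16] matches, so answer: Yes

Yes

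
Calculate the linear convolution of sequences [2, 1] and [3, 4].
y[0] = 2×3 = 6; y[1] = 2×4 + 1×3 = 11; y[2] = 1×4 = 4

[6, 11, 4]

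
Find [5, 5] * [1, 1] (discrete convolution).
y[0] = 5×1 = 5; y[1] = 5×1 + 5×1 = 10; y[2] = 5×1 = 5

[5, 10, 5]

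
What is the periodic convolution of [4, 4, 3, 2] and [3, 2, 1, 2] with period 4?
Use y[k] = Σ_j x[j]·h[(k-j) mod 4]. y[0] = 4×3 + 4×2 + 3×1 + 2×2 = 27; y[1] = 4×2 + 4×3 + 3×2 + 2×1 = 28; y[2] = 4×1 + 4×2 + 3×3 + 2×2 = 25; y[3] = 4×2 + 4×1 + 3×2 + 2×3 = 24. Result: [27, 28, 25, 24]

[27, 28, 25, 24]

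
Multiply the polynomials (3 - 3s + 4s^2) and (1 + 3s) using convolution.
Ascending coefficients: a = [3, -3, 4], b = [1, 3]. c[0] = 3×1 = 3; c[1] = 3×3 + -3×1 = 6; c[2] = -3×3 + 4×1 = -5; c[3] = 4×3 = 12. Result coefficients: [3, 6, -5, 12] → 3 + 6s - 5s^2 + 12s^3

3 + 6s - 5s^2 + 12s^3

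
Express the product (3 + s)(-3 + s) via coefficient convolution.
Ascending coefficients: a = [3, 1], b = [-3, 1]. c[0] = 3×-3 = -9; c[1] = 3×1 + 1×-3 = 0; c[2] = 1×1 = 1. Result coefficients: [-9, 0, 1] → -9 + s^2

-9 + s^2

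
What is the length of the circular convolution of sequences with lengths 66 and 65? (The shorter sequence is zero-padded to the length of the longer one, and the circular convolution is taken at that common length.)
Circular convolution (zero-padding the shorter input) has length max(m, n) = max(66, 65) = 66

66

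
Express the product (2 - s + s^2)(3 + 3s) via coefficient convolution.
Ascending coefficients: a = [2, -1, 1], b = [3, 3]. c[0] = 2×3 = 6; c[1] = 2×3 + -1×3 = 3; c[2] = -1×3 + 1×3 = 0; c[3] = 1×3 = 3. Result coefficients: [6, 3, 0, 3] → 6 + 3s + 3s^3

6 + 3s + 3s^3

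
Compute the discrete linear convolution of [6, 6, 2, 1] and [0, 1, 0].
y[0] = 6×0 = 0; y[1] = 6×1 + 6×0 = 6; y[2] = 6×0 + 6×1 + 2×0 = 6; y[3] = 6×0 + 2×1 + 1×0 = 2; y[4] = 2×0 + 1×1 = 1; y[5] = 1×0 = 0

[0, 6, 6, 2, 1, 0]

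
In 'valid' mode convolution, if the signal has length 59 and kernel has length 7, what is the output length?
'Valid' mode counts only positions where the kernel fully overlaps the signal: m - n + 1 = 59 - 7 + 1 = 53

53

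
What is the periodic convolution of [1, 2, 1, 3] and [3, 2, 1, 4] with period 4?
Use y[k] = Σ_j f[j]·g[(k-j) mod 4]. y[0] = 1×3 + 2×4 + 1×1 + 3×2 = 18; y[1] = 1×2 + 2×3 + 1×4 + 3×1 = 15; y[2] = 1×1 + 2×2 + 1×3 + 3×4 = 20; y[3] = 1×4 + 2×1 + 1×2 + 3×3 = 17. Result: [18, 15, 20, 17]

[18, 15, 20, 17]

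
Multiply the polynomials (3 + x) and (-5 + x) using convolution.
Ascending coefficients: a = [3, 1], b = [-5, 1]. c[0] = 3×-5 = -15; c[1] = 3×1 + 1×-5 = -2; c[2] = 1×1 = 1. Result coefficients: [-15, -2, 1] → -15 - 2x + x^2

-15 - 2x + x^2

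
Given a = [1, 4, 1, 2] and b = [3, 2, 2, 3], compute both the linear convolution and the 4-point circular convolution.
Linear: y_lin[0] = 1×3 = 3; y_lin[1] = 1×2 + 4×3 = 14; y_lin[2] = 1×2 + 4×2 + 1×3 = 13; y_lin[3] = 1×3 + 4×2 + 1×2 + 2×3 = 19; y_lin[4] = 4×3 + 1×2 + 2×2 = 18; y_lin[5] = 1×3 + 2×2 = 7; y_lin[6] = 2×3 = 6 → [3, 14, 13, 19, 18, 7, 6]. Circular (length 4): y[0] = 1×3 + 4×3 + 1×2 + 2×2 = 21; y[1] = 1×2 + 4×3 + 1×3 + 2×2 = 21; y[2] = 1×2 + 4×2 + 1×3 + 2×3 = 19; y[3] = 1×3 + 4×2 + 1×2 + 2×3 = 19 → [21, 21, 19, 19]

Linear: [3, 14, 13, 19, 18, 7, 6], Circular: [21, 21, 19, 19]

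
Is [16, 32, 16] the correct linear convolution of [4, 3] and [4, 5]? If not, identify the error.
Recompute linear convolution of [4, 3] and [4, 5]: y[0] = 4×4 = 16; y[1] = 4×5 + 3×4 = 32; y[2] = 3×5 = 15 → [16, 32, 15]. Compare to given [16, 32, 16]: they differ at index 2: given 16, correct 15, so answer: No

No. Error at index 2: given 16, correct 15.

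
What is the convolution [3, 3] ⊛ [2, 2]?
y[0] = 3×2 = 6; y[1] = 3×2 + 3×2 = 12; y[2] = 3×2 = 6

[6, 12, 6]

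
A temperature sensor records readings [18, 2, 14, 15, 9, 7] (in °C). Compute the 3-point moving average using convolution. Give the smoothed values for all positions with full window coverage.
3-point moving average kernel = [1, 1, 1]. Apply in 'valid' mode (full window coverage): avg[0] = (18 + 2 + 14) / 3 = 11.33; avg[1] = (2 + 14 + 15) / 3 = 10.33; avg[2] = (14 + 15 + 9) / 3 = 12.67; avg[3] = (15 + 9 + 7) / 3 = 10.33. Smoothed values: [11.33, 10.33, 12.67, 10.33]

[11.33, 10.33, 12.67, 10.33]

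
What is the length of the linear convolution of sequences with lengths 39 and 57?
Linear/full convolution length: m + n - 1 = 39 + 57 - 1 = 95

95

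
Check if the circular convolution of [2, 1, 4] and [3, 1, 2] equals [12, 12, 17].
Recompute circular convolution of [2, 1, 4] and [3, 1, 2]: y[0] = 2×3 + 1×2 + 4×1 = 12; y[1] = 2×1 + 1×3 + 4×2 = 13; y[2] = 2×2 + 1×1 + 4×3 = 17 → [12, 13, 17]. Compare to given [12, 12, 17]: they differ at index 1: given 12, correct 13, so answer: No

No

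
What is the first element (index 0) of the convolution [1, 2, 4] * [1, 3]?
Use y[k] = Σ_i a[i]·b[k-i] at k=0. y[0] = 1×1 = 1

1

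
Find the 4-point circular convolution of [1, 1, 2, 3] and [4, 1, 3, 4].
Use y[k] = Σ_j s[j]·t[(k-j) mod 4]. y[0] = 1×4 + 1×4 + 2×3 + 3×1 = 17; y[1] = 1×1 + 1×4 + 2×4 + 3×3 = 22; y[2] = 1×3 + 1×1 + 2×4 + 3×4 = 24; y[3] = 1×4 + 1×3 + 2×1 + 3×4 = 21. Result: [17, 22, 24, 21]

[17, 22, 24, 21]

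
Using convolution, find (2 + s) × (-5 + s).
Ascending coefficients: a = [2, 1], b = [-5, 1]. c[0] = 2×-5 = -10; c[1] = 2×1 + 1×-5 = -3; c[2] = 1×1 = 1. Result coefficients: [-10, -3, 1] → -10 - 3s + s^2

-10 - 3s + s^2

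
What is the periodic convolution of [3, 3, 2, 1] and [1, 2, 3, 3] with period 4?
Use y[k] = Σ_j s[j]·t[(k-j) mod 4]. y[0] = 3×1 + 3×3 + 2×3 + 1×2 = 20; y[1] = 3×2 + 3×1 + 2×3 + 1×3 = 18; y[2] = 3×3 + 3×2 + 2×1 + 1×3 = 20; y[3] = 3×3 + 3×3 + 2×2 + 1×1 = 23. Result: [20, 18, 20, 23]

[20, 18, 20, 23]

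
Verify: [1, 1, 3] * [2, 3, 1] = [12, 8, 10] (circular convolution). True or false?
Recompute circular convolution of [1, 1, 3] and [2, 3, 1]: y[0] = 1×2 + 1×1 + 3×3 = 12; y[1] = 1×3 + 1×2 + 3×1 = 8; y[2] = 1×1 + 1×3 + 3×2 = 10 → [12, 8, 10]. Given [12, 8, 10] matches, so answer: Yes

Yes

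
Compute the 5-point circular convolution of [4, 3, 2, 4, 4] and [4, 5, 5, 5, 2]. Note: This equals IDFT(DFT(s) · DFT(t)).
Either evaluate y[k] = Σ_j s[j]·t[(k-j) mod 5] directly, or use IDFT(DFT(s) · DFT(t)). y[0] = 4×4 + 3×2 + 2×5 + 4×5 + 4×5 = 72; y[1] = 4×5 + 3×4 + 2×2 + 4×5 + 4×5 = 76; y[2] = 4×5 + 3×5 + 2×4 + 4×2 + 4×5 = 71; y[3] = 4×5 + 3×5 + 2×5 + 4×4 + 4×2 = 69; y[4] = 4×2 + 3×5 + 2×5 + 4×5 + 4×4 = 69. Result: [72, 76, 71, 69, 69]

[72, 76, 71, 69, 69]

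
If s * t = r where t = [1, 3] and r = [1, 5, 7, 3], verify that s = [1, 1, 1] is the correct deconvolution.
Forward-compute [1, 1, 1] * [1, 3]: r[0] = 1×1 = 1; r[1] = 1×3 + 1×1 = 4; r[2] = 1×3 + 1×1 = 4; r[3] = 1×3 = 3 → [1, 4, 4, 3]. Does not match given r = [1, 5, 7, 3].

Not verified. [1, 1, 1] * [1, 3] = [1, 4, 4, 3], which differs from [1, 5, 7, 3] at index 1.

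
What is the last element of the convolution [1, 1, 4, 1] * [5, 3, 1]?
Use y[k] = Σ_i a[i]·b[k-i] at k=5. y[5] = 1×1 = 1

1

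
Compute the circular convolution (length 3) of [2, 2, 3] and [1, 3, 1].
Use y[k] = Σ_j x[j]·h[(k-j) mod 3]. y[0] = 2×1 + 2×1 + 3×3 = 13; y[1] = 2×3 + 2×1 + 3×1 = 11; y[2] = 2×1 + 2×3 + 3×1 = 11. Result: [13, 11, 11]

[13, 11, 11]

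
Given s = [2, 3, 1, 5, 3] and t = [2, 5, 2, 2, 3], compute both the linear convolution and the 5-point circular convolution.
Linear: y_lin[0] = 2×2 = 4; y_lin[1] = 2×5 + 3×2 = 16; y_lin[2] = 2×2 + 3×5 + 1×2 = 21; y_lin[3] = 2×2 + 3×2 + 1×5 + 5×2 = 25; y_lin[4] = 2×3 + 3×2 + 1×2 + 5×5 + 3×2 = 45; y_lin[5] = 3×3 + 1×2 + 5×2 + 3×5 = 36; y_lin[6] = 1×3 + 5×2 + 3×2 = 19; y_lin[7] = 5×3 + 3×2 = 21; y_lin[8] = 3×3 = 9 → [4, 16, 21, 25, 45, 36, 19, 21, 9]. Circular (length 5): y[0] = 2×2 + 3×3 + 1×2 + 5×2 + 3×5 = 40; y[1] = 2×5 + 3×2 + 1×3 + 5×2 + 3×2 = 35; y[2] = 2×2 + 3×5 + 1×2 + 5×3 + 3×2 = 42; y[3] = 2×2 + 3×2 + 1×5 + 5×2 + 3×3 = 34; y[4] = 2×3 + 3×2 + 1×2 + 5×5 + 3×2 = 45 → [40, 35, 42, 34, 45]

Linear: [4, 16, 21, 25, 45, 36, 19, 21, 9], Circular: [40, 35, 42, 34, 45]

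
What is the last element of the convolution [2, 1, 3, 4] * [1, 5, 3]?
Use y[k] = Σ_i a[i]·b[k-i] at k=5. y[5] = 4×3 = 12

12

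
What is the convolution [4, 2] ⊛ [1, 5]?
y[0] = 4×1 = 4; y[1] = 4×5 + 2×1 = 22; y[2] = 2×5 = 10

[4, 22, 10]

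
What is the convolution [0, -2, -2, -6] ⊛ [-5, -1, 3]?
y[0] = 0×-5 = 0; y[1] = 0×-1 + -2×-5 = 10; y[2] = 0×3 + -2×-1 + -2×-5 = 12; y[3] = -2×3 + -2×-1 + -6×-5 = 26; y[4] = -2×3 + -6×-1 = 0; y[5] = -6×3 = -18

[0, 10, 12, 26, 0, -18]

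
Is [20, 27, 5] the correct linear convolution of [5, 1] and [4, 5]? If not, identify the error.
Recompute linear convolution of [5, 1] and [4, 5]: y[0] = 5×4 = 20; y[1] = 5×5 + 1×4 = 29; y[2] = 1×5 = 5 → [20, 29, 5]. Compare to given [20, 27, 5]: they differ at index 1: given 27, correct 29, so answer: No

No. Error at index 1: given 27, correct 29.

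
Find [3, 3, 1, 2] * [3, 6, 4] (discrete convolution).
y[0] = 3×3 = 9; y[1] = 3×6 + 3×3 = 27; y[2] = 3×4 + 3×6 + 1×3 = 33; y[3] = 3×4 + 1×6 + 2×3 = 24; y[4] = 1×4 + 2×6 = 16; y[5] = 2×4 = 8

[9, 27, 33, 24, 16, 8]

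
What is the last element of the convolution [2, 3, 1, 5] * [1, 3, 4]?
Use y[k] = Σ_i a[i]·b[k-i] at k=5. y[5] = 5×4 = 20

20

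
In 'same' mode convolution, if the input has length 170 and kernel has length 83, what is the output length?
'Same' mode returns an output with the same length as the input: 170

170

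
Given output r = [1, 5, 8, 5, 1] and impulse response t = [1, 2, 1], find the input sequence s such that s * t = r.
Deconvolve r=[1, 5, 8, 5, 1] by t=[1, 2, 1]. Since t[0]=1, solve forward: s[0] = r[0] / 1 = 1; s[1] = (r[1] - 1×2) / 1 = 3; s[2] = (r[2] - 3×2 - 1×1) / 1 = 1. So s = [1, 3, 1]. Check by forward convolution: r[0] = 1×1 = 1; r[1] = 1×2 + 3×1 = 5; r[2] = 1×1 + 3×2 + 1×1 = 8; r[3] = 3×1 + 1×2 = 5; r[4] = 1×1 = 1

[1, 3, 1]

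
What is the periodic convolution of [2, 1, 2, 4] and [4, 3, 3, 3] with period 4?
Use y[k] = Σ_j a[j]·b[(k-j) mod 4]. y[0] = 2×4 + 1×3 + 2×3 + 4×3 = 29; y[1] = 2×3 + 1×4 + 2×3 + 4×3 = 28; y[2] = 2×3 + 1×3 + 2×4 + 4×3 = 29; y[3] = 2×3 + 1×3 + 2×3 + 4×4 = 31. Result: [29, 28, 29, 31]

[29, 28, 29, 31]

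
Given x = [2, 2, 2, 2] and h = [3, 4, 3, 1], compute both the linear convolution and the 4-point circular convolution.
Linear: y_lin[0] = 2×3 = 6; y_lin[1] = 2×4 + 2×3 = 14; y_lin[2] = 2×3 + 2×4 + 2×3 = 20; y_lin[3] = 2×1 + 2×3 + 2×4 + 2×3 = 22; y_lin[4] = 2×1 + 2×3 + 2×4 = 16; y_lin[5] = 2×1 + 2×3 = 8; y_lin[6] = 2×1 = 2 → [6, 14, 20, 22, 16, 8, 2]. Circular (length 4): y[0] = 2×3 + 2×1 + 2×3 + 2×4 = 22; y[1] = 2×4 + 2×3 + 2×1 + 2×3 = 22; y[2] = 2×3 + 2×4 + 2×3 + 2×1 = 22; y[3] = 2×1 + 2×3 + 2×4 + 2×3 = 22 → [22, 22, 22, 22]

Linear: [6, 14, 20, 22, 16, 8, 2], Circular: [22, 22, 22, 22]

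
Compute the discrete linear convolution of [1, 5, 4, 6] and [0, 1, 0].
y[0] = 1×0 = 0; y[1] = 1×1 + 5×0 = 1; y[2] = 1×0 + 5×1 + 4×0 = 5; y[3] = 5×0 + 4×1 + 6×0 = 4; y[4] = 4×0 + 6×1 = 6; y[5] = 6×0 = 0

[0, 1, 5, 4, 6, 0]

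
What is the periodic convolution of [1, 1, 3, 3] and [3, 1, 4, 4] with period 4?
Use y[k] = Σ_j u[j]·v[(k-j) mod 4]. y[0] = 1×3 + 1×4 + 3×4 + 3×1 = 22; y[1] = 1×1 + 1×3 + 3×4 + 3×4 = 28; y[2] = 1×4 + 1×1 + 3×3 + 3×4 = 26; y[3] = 1×4 + 1×4 + 3×1 + 3×3 = 20. Result: [22, 28, 26, 20]

[22, 28, 26, 20]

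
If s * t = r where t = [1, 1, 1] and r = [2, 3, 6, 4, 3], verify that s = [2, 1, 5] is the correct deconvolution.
Forward-compute [2, 1, 5] * [1, 1, 1]: r[0] = 2×1 = 2; r[1] = 2×1 + 1×1 = 3; r[2] = 2×1 + 1×1 + 5×1 = 8; r[3] = 1×1 + 5×1 = 6; r[4] = 5×1 = 5 → [2, 3, 8, 6, 5]. Does not match given r = [2, 3, 6, 4, 3].

Not verified. [2, 1, 5] * [1, 1, 1] = [2, 3, 8, 6, 5], which differs from [2, 3, 6, 4, 3] at index 2.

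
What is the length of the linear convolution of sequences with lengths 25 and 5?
Linear/full convolution length: m + n - 1 = 25 + 5 - 1 = 29

29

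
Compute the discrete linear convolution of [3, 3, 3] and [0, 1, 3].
y[0] = 3×0 = 0; y[1] = 3×1 + 3×0 = 3; y[2] = 3×3 + 3×1 + 3×0 = 12; y[3] = 3×3 + 3×1 = 12; y[4] = 3×3 = 9

[0, 3, 12, 12, 9]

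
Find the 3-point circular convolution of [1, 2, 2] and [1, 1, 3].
Use y[k] = Σ_j a[j]·b[(k-j) mod 3]. y[0] = 1×1 + 2×3 + 2×1 = 9; y[1] = 1×1 + 2×1 + 2×3 = 9; y[2] = 1×3 + 2×1 + 2×1 = 7. Result: [9, 9, 7]

[9, 9, 7]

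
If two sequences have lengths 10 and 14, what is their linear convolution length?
Linear/full convolution length: m + n - 1 = 10 + 14 - 1 = 23

23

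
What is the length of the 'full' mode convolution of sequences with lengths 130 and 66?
Linear/full convolution length: m + n - 1 = 130 + 66 - 1 = 195

195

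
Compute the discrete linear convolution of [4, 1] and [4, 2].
y[0] = 4×4 = 16; y[1] = 4×2 + 1×4 = 12; y[2] = 1×2 = 2

[16, 12, 2]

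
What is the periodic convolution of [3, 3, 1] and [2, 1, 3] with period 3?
Use y[k] = Σ_j a[j]·b[(k-j) mod 3]. y[0] = 3×2 + 3×3 + 1×1 = 16; y[1] = 3×1 + 3×2 + 1×3 = 12; y[2] = 3×3 + 3×1 + 1×2 = 14. Result: [16, 12, 14]

[16, 12, 14]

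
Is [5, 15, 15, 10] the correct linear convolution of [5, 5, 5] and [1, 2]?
Recompute linear convolution of [5, 5, 5] and [1, 2]: y[0] = 5×1 = 5; y[1] = 5×2 + 5×1 = 15; y[2] = 5×2 + 5×1 = 15; y[3] = 5×2 = 10 → [5, 15, 15, 10]. Given [5, 15, 15, 10] matches, so answer: Yes

Yes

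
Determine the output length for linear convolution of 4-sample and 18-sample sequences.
Linear/full convolution length: m + n - 1 = 4 + 18 - 1 = 21

21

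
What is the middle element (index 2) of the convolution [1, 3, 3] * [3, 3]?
Use y[k] = Σ_i a[i]·b[k-i] at k=2. y[2] = 3×3 + 3×3 = 18

18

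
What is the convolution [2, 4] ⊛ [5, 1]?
y[0] = 2×5 = 10; y[1] = 2×1 + 4×5 = 22; y[2] = 4×1 = 4

[10, 22, 4]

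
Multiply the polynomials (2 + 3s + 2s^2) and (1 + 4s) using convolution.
Ascending coefficients: a = [2, 3, 2], b = [1, 4]. c[0] = 2×1 = 2; c[1] = 2×4 + 3×1 = 11; c[2] = 3×4 + 2×1 = 14; c[3] = 2×4 = 8. Result coefficients: [2, 11, 14, 8] → 2 + 11s + 14s^2 + 8s^3

2 + 11s + 14s^2 + 8s^3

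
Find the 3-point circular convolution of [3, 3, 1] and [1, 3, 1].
Use y[k] = Σ_j u[j]·v[(k-j) mod 3]. y[0] = 3×1 + 3×1 + 1×3 = 9; y[1] = 3×3 + 3×1 + 1×1 = 13; y[2] = 3×1 + 3×3 + 1×1 = 13. Result: [9, 13, 13]

[9, 13, 13]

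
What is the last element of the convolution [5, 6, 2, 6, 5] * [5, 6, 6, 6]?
Use y[k] = Σ_i a[i]·b[k-i] at k=7. y[7] = 5×6 = 30

30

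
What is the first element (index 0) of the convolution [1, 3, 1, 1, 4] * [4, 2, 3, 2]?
Use y[k] = Σ_i a[i]·b[k-i] at k=0. y[0] = 1×4 = 4

4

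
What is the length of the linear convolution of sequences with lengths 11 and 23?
Linear/full convolution length: m + n - 1 = 11 + 23 - 1 = 33

33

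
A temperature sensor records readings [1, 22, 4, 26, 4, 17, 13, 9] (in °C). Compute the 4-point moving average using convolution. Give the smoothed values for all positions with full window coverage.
4-point moving average kernel = [1, 1, 1, 1]. Apply in 'valid' mode (full window coverage): avg[0] = (1 + 22 + 4 + 26) / 4 = 13.25; avg[1] = (22 + 4 + 26 + 4) / 4 = 14.0; avg[2] = (4 + 26 + 4 + 17) / 4 = 12.75; avg[3] = (26 + 4 + 17 + 13) / 4 = 15.0; avg[4] = (4 + 17 + 13 + 9) / 4 = 10.75. Smoothed values: [13.25, 14.0, 12.75, 15.0, 10.75]

[13.25, 14.0, 12.75, 15.0, 10.75]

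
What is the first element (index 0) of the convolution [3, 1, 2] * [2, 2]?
Use y[k] = Σ_i a[i]·b[k-i] at k=0. y[0] = 3×2 = 6

6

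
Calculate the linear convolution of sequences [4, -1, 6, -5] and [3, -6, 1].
y[0] = 4×3 = 12; y[1] = 4×-6 + -1×3 = -27; y[2] = 4×1 + -1×-6 + 6×3 = 28; y[3] = -1×1 + 6×-6 + -5×3 = -52; y[4] = 6×1 + -5×-6 = 36; y[5] = -5×1 = -5

[12, -27, 28, -52, 36, -5]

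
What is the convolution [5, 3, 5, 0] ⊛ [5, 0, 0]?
y[0] = 5×5 = 25; y[1] = 5×0 + 3×5 = 15; y[2] = 5×0 + 3×0 + 5×5 = 25; y[3] = 3×0 + 5×0 + 0×5 = 0; y[4] = 5×0 + 0×0 = 0; y[5] = 0×0 = 0

[25, 15, 25, 0, 0, 0]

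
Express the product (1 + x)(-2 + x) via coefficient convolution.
Ascending coefficients: a = [1, 1], b = [-2, 1]. c[0] = 1×-2 = -2; c[1] = 1×1 + 1×-2 = -1; c[2] = 1×1 = 1. Result coefficients: [-2, -1, 1] → -2 - x + x^2

-2 - x + x^2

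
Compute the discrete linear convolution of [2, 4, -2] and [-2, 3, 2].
y[0] = 2×-2 = -4; y[1] = 2×3 + 4×-2 = -2; y[2] = 2×2 + 4×3 + -2×-2 = 20; y[3] = 4×2 + -2×3 = 2; y[4] = -2×2 = -4

[-4, -2, 20, 2, -4]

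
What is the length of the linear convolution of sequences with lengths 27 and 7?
Linear/full convolution length: m + n - 1 = 27 + 7 - 1 = 33

33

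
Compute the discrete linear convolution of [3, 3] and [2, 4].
y[0] = 3×2 = 6; y[1] = 3×4 + 3×2 = 18; y[2] = 3×4 = 12

[6, 18, 12]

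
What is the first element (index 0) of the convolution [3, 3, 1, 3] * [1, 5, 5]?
Use y[k] = Σ_i a[i]·b[k-i] at k=0. y[0] = 3×1 = 3

3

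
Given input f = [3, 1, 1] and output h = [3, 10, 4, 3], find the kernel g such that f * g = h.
Output length 4 = len(f) + len(g) - 1 ⇒ len(g) = 2. Solve g forward using g[k] = (h[k] - Σ_{i≥1} f[i]·g[k-i]) / f[0]: g[0] = h[0] / f[0] = 3 / 3 = 1; g[1] = (h[1] - 1×1) / f[0] = (10 - 1×1) / 3 = 3. So g = [1, 3]. Forward-check [3, 1, 1] * [1, 3]: h[0] = 3×1 = 3; h[1] = 3×3 + 1×1 = 10; h[2] = 1×3 + 1×1 = 4; h[3] = 1×3 = 3 → [3, 10, 4, 3] ✓

[1, 3]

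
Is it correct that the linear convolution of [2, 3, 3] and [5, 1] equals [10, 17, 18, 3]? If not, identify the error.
Recompute linear convolution of [2, 3, 3] and [5, 1]: y[0] = 2×5 = 10; y[1] = 2×1 + 3×5 = 17; y[2] = 3×1 + 3×5 = 18; y[3] = 3×1 = 3 → [10, 17, 18, 3]. Given [10, 17, 18, 3] matches, so answer: Yes

Yes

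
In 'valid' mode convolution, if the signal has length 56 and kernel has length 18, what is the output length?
'Valid' mode counts only positions where the kernel fully overlaps the signal: m - n + 1 = 56 - 18 + 1 = 39

39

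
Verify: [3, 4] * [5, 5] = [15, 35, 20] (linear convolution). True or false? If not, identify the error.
Recompute linear convolution of [3, 4] and [5, 5]: y[0] = 3×5 = 15; y[1] = 3×5 + 4×5 = 35; y[2] = 4×5 = 20 → [15, 35, 20]. Given [15, 35, 20] matches, so answer: Yes

Yes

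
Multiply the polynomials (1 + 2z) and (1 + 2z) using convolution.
Ascending coefficients: a = [1, 2], b = [1, 2]. c[0] = 1×1 = 1; c[1] = 1×2 + 2×1 = 4; c[2] = 2×2 = 4. Result coefficients: [1, 4, 4] → 1 + 4z + 4z^2

1 + 4z + 4z^2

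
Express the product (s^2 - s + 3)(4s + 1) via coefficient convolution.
Ascending coefficients: a = [3, -1, 1], b = [1, 4]. c[0] = 3×1 = 3; c[1] = 3×4 + -1×1 = 11; c[2] = -1×4 + 1×1 = -3; c[3] = 1×4 = 4. Result coefficients: [3, 11, -3, 4] → 4s^3 - 3s^2 + 11s + 3

4s^3 - 3s^2 + 11s + 3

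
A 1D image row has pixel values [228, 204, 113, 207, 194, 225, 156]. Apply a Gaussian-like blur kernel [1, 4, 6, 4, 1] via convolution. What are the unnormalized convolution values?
Convolve image row [228, 204, 113, 207, 194, 225, 156] with kernel [1, 4, 6, 4, 1]: y[0] = 228×1 = 228; y[1] = 228×4 + 204×1 = 1116; y[2] = 228×6 + 204×4 + 113×1 = 2297; y[3] = 228×4 + 204×6 + 113×4 + 207×1 = 2795; y[4] = 228×1 + 204×4 + 113×6 + 207×4 + 194×1 = 2744; y[5] = 204×1 + 113×4 + 207×6 + 194×4 + 225×1 = 2899; y[6] = 113×1 + 207×4 + 194×6 + 225×4 + 156×1 = 3161; y[7] = 207×1 + 194×4 + 225×6 + 156×4 = 2957; y[8] = 194×1 + 225×4 + 156×6 = 2030; y[9] = 225×1 + 156×4 = 849; y[10] = 156×1 = 156 → [228, 1116, 2297, 2795, 2744, 2899, 3161, 2957, 2030, 849, 156]. Normalization factor = sum(kernel) = 16.

[228, 1116, 2297, 2795, 2744, 2899, 3161, 2957, 2030, 849, 156]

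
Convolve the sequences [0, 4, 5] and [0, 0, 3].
y[0] = 0×0 = 0; y[1] = 0×0 + 4×0 = 0; y[2] = 0×3 + 4×0 + 5×0 = 0; y[3] = 4×3 + 5×0 = 12; y[4] = 5×3 = 15

[0, 0, 0, 12, 15]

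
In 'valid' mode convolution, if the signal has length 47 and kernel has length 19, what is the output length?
'Valid' mode counts only positions where the kernel fully overlaps the signal: m - n + 1 = 47 - 19 + 1 = 29

29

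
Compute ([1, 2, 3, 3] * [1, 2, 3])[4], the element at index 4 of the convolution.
Use y[k] = Σ_i a[i]·b[k-i] at k=4. y[4] = 3×3 + 3×2 = 15

15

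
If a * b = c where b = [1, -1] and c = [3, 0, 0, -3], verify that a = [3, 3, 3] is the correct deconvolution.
Forward-compute [3, 3, 3] * [1, -1]: c[0] = 3×1 = 3; c[1] = 3×-1 + 3×1 = 0; c[2] = 3×-1 + 3×1 = 0; c[3] = 3×-1 = -3 → [3, 0, 0, -3]. Matches given c = [3, 0, 0, -3], so verified.

Verified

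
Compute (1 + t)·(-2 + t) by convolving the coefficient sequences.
Ascending coefficients: a = [1, 1], b = [-2, 1]. c[0] = 1×-2 = -2; c[1] = 1×1 + 1×-2 = -1; c[2] = 1×1 = 1. Result coefficients: [-2, -1, 1] → -2 - t + t^2

-2 - t + t^2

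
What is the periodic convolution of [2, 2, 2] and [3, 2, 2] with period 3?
Use y[k] = Σ_j s[j]·t[(k-j) mod 3]. y[0] = 2×3 + 2×2 + 2×2 = 14; y[1] = 2×2 + 2×3 + 2×2 = 14; y[2] = 2×2 + 2×2 + 2×3 = 14. Result: [14, 14, 14]

[14, 14, 14]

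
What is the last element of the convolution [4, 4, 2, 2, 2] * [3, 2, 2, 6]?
Use y[k] = Σ_i a[i]·b[k-i] at k=7. y[7] = 2×6 = 12

12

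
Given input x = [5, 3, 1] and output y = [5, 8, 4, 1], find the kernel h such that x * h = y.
Output length 4 = len(x) + len(h) - 1 ⇒ len(h) = 2. Solve h forward using h[k] = (y[k] - Σ_{i≥1} x[i]·h[k-i]) / x[0]: h[0] = y[0] / x[0] = 5 / 5 = 1; h[1] = (y[1] - 3×1) / x[0] = (8 - 3×1) / 5 = 1. So h = [1, 1]. Forward-check [5, 3, 1] * [1, 1]: y[0] = 5×1 = 5; y[1] = 5×1 + 3×1 = 8; y[2] = 3×1 + 1×1 = 4; y[3] = 1×1 = 1 → [5, 8, 4, 1] ✓

[1, 1]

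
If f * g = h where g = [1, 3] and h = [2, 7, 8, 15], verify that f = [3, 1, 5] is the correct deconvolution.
Forward-compute [3, 1, 5] * [1, 3]: h[0] = 3×1 = 3; h[1] = 3×3 + 1×1 = 10; h[2] = 1×3 + 5×1 = 8; h[3] = 5×3 = 15 → [3, 10, 8, 15]. Does not match given h = [2, 7, 8, 15].

Not verified. [3, 1, 5] * [1, 3] = [3, 10, 8, 15], which differs from [2, 7, 8, 15] at index 0.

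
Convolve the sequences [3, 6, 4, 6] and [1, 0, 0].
y[0] = 3×1 = 3; y[1] = 3×0 + 6×1 = 6; y[2] = 3×0 + 6×0 + 4×1 = 4; y[3] = 6×0 + 4×0 + 6×1 = 6; y[4] = 4×0 + 6×0 = 0; y[5] = 6×0 = 0

[3, 6, 4, 6, 0, 0]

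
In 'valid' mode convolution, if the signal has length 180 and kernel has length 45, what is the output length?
'Valid' mode counts only positions where the kernel fully overlaps the signal: m - n + 1 = 180 - 45 + 1 = 136

136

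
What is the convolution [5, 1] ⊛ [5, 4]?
y[0] = 5×5 = 25; y[1] = 5×4 + 1×5 = 25; y[2] = 1×4 = 4

[25, 25, 4]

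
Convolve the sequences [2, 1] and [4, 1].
y[0] = 2×4 = 8; y[1] = 2×1 + 1×4 = 6; y[2] = 1×1 = 1

[8, 6, 1]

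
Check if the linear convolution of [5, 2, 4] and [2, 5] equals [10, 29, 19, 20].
Recompute linear convolution of [5, 2, 4] and [2, 5]: y[0] = 5×2 = 10; y[1] = 5×5 + 2×2 = 29; y[2] = 2×5 + 4×2 = 18; y[3] = 4×5 = 20 → [10, 29, 18, 20]. Compare to given [10, 29, 19, 20]: they differ at index 2: given 19, correct 18, so answer: No

No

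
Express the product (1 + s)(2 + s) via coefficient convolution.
Ascending coefficients: a = [1, 1], b = [2, 1]. c[0] = 1×2 = 2; c[1] = 1×1 + 1×2 = 3; c[2] = 1×1 = 1. Result coefficients: [2, 3, 1] → 2 + 3s + s^2

2 + 3s + s^2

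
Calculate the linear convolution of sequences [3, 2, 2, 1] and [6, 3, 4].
y[0] = 3×6 = 18; y[1] = 3×3 + 2×6 = 21; y[2] = 3×4 + 2×3 + 2×6 = 30; y[3] = 2×4 + 2×3 + 1×6 = 20; y[4] = 2×4 + 1×3 = 11; y[5] = 1×4 = 4

[18, 21, 30, 20, 11, 4]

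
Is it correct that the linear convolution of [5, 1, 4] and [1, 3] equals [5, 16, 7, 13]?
Recompute linear convolution of [5, 1, 4] and [1, 3]: y[0] = 5×1 = 5; y[1] = 5×3 + 1×1 = 16; y[2] = 1×3 + 4×1 = 7; y[3] = 4×3 = 12 → [5, 16, 7, 12]. Compare to given [5, 16, 7, 13]: they differ at index 3: given 13, correct 12, so answer: No

No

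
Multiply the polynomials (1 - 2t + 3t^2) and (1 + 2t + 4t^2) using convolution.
Ascending coefficients: a = [1, -2, 3], b = [1, 2, 4]. c[0] = 1×1 = 1; c[1] = 1×2 + -2×1 = 0; c[2] = 1×4 + -2×2 + 3×1 = 3; c[3] = -2×4 + 3×2 = -2; c[4] = 3×4 = 12. Result coefficients: [1, 0, 3, -2, 12] → 1 + 3t^2 - 2t^3 + 12t^4

1 + 3t^2 - 2t^3 + 12t^4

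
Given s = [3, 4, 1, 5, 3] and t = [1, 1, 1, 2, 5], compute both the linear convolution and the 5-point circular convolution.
Linear: y_lin[0] = 3×1 = 3; y_lin[1] = 3×1 + 4×1 = 7; y_lin[2] = 3×1 + 4×1 + 1×1 = 8; y_lin[3] = 3×2 + 4×1 + 1×1 + 5×1 = 16; y_lin[4] = 3×5 + 4×2 + 1×1 + 5×1 + 3×1 = 32; y_lin[5] = 4×5 + 1×2 + 5×1 + 3×1 = 30; y_lin[6] = 1×5 + 5×2 + 3×1 = 18; y_lin[7] = 5×5 + 3×2 = 31; y_lin[8] = 3×5 = 15 → [3, 7, 8, 16, 32, 30, 18, 31, 15]. Circular (length 5): y[0] = 3×1 + 4×5 + 1×2 + 5×1 + 3×1 = 33; y[1] = 3×1 + 4×1 + 1×5 + 5×2 + 3×1 = 25; y[2] = 3×1 + 4×1 + 1×1 + 5×5 + 3×2 = 39; y[3] = 3×2 + 4×1 + 1×1 + 5×1 + 3×5 = 31; y[4] = 3×5 + 4×2 + 1×1 + 5×1 + 3×1 = 32 → [33, 25, 39, 31, 32]

Linear: [3, 7, 8, 16, 32, 30, 18, 31, 15], Circular: [33, 25, 39, 31, 32]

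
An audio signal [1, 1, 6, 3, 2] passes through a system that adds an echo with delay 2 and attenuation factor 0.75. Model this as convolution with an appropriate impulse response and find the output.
Direct-path + delayed-attenuated-path model → impulse response h = [1, 0, 0.75] (1 at lag 0, 0.75 at lag 2). Output y[n] = x[n] + 0.75·x[n - 2] (with x[n] = 0 outside 0..4): y[0] = 1 + 0.75×0 = 1; y[1] = 1 + 0.75×0 = 1; y[2] = 6 + 0.75×1 = 6.75; y[3] = 3 + 0.75×1 = 3.75; y[4] = 2 + 0.75×6 = 6.5; y[5] = 0 + 0.75×3 = 2.25; y[6] = 0 + 0.75×2 = 1.5. So y = [1, 1, 6.75, 3.75, 6.5, 2.25, 1.5]

[1, 1, 6.75, 3.75, 6.5, 2.25, 1.5]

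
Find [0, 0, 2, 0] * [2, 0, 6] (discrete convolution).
y[0] = 0×2 = 0; y[1] = 0×0 + 0×2 = 0; y[2] = 0×6 + 0×0 + 2×2 = 4; y[3] = 0×6 + 2×0 + 0×2 = 0; y[4] = 2×6 + 0×0 = 12; y[5] = 0×6 = 0

[0, 0, 4, 0, 12, 0]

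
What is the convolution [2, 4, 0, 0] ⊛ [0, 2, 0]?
y[0] = 2×0 = 0; y[1] = 2×2 + 4×0 = 4; y[2] = 2×0 + 4×2 + 0×0 = 8; y[3] = 4×0 + 0×2 + 0×0 = 0; y[4] = 0×0 + 0×2 = 0; y[5] = 0×0 = 0

[0, 4, 8, 0, 0, 0]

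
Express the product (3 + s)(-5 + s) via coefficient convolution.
Ascending coefficients: a = [3, 1], b = [-5, 1]. c[0] = 3×-5 = -15; c[1] = 3×1 + 1×-5 = -2; c[2] = 1×1 = 1. Result coefficients: [-15, -2, 1] → -15 - 2s + s^2

-15 - 2s + s^2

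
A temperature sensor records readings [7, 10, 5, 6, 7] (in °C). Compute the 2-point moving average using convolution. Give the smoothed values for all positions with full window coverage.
2-point moving average kernel = [1, 1]. Apply in 'valid' mode (full window coverage): avg[0] = (7 + 10) / 2 = 8.5; avg[1] = (10 + 5) / 2 = 7.5; avg[2] = (5 + 6) / 2 = 5.5; avg[3] = (6 + 7) / 2 = 6.5. Smoothed values: [8.5, 7.5, 5.5, 6.5]

[8.5, 7.5, 5.5, 6.5]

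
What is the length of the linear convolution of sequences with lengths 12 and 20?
Linear/full convolution length: m + n - 1 = 12 + 20 - 1 = 31

31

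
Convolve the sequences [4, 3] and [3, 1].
y[0] = 4×3 = 12; y[1] = 4×1 + 3×3 = 13; y[2] = 3×1 = 3

[12, 13, 3]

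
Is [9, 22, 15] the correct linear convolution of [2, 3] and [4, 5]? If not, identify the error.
Recompute linear convolution of [2, 3] and [4, 5]: y[0] = 2×4 = 8; y[1] = 2×5 + 3×4 = 22; y[2] = 3×5 = 15 → [8, 22, 15]. Compare to given [9, 22, 15]: they differ at index 0: given 9, correct 8, so answer: No

No. Error at index 0: given 9, correct 8.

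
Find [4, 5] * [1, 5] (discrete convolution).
y[0] = 4×1 = 4; y[1] = 4×5 + 5×1 = 25; y[2] = 5×5 = 25

[4, 25, 25]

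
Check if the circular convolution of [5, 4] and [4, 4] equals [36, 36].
Recompute circular convolution of [5, 4] and [4, 4]: y[0] = 5×4 + 4×4 = 36; y[1] = 5×4 + 4×4 = 36 → [36, 36]. Given [36, 36] matches, so answer: Yes

Yes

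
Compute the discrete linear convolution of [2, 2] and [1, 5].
y[0] = 2×1 = 2; y[1] = 2×5 + 2×1 = 12; y[2] = 2×5 = 10

[2, 12, 10]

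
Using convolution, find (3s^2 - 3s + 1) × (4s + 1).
Ascending coefficients: a = [1, -3, 3], b = [1, 4]. c[0] = 1×1 = 1; c[1] = 1×4 + -3×1 = 1; c[2] = -3×4 + 3×1 = -9; c[3] = 3×4 = 12. Result coefficients: [1, 1, -9, 12] → 12s^3 - 9s^2 + s + 1

12s^3 - 9s^2 + s + 1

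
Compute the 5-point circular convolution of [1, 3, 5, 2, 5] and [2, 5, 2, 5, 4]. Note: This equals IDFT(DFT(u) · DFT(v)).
Either evaluate y[k] = Σ_j u[j]·v[(k-j) mod 5] directly, or use IDFT(DFT(u) · DFT(v)). y[0] = 1×2 + 3×4 + 5×5 + 2×2 + 5×5 = 68; y[1] = 1×5 + 3×2 + 5×4 + 2×5 + 5×2 = 51; y[2] = 1×2 + 3×5 + 5×2 + 2×4 + 5×5 = 60; y[3] = 1×5 + 3×2 + 5×5 + 2×2 + 5×4 = 60; y[4] = 1×4 + 3×5 + 5×2 + 2×5 + 5×2 = 49. Result: [68, 51, 60, 60, 49]

[68, 51, 60, 60, 49]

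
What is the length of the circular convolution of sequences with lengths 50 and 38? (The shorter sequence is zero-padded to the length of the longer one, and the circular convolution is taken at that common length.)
Circular convolution (zero-padding the shorter input) has length max(m, n) = max(50, 38) = 50

50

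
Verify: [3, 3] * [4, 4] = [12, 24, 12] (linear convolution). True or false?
Recompute linear convolution of [3, 3] and [4, 4]: y[0] = 3×4 = 12; y[1] = 3×4 + 3×4 = 24; y[2] = 3×4 = 12 → [12, 24, 12]. Given [12, 24, 12] matches, so answer: Yes

Yes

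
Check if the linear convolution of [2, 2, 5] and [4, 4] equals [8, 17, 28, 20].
Recompute linear convolution of [2, 2, 5] and [4, 4]: y[0] = 2×4 = 8; y[1] = 2×4 + 2×4 = 16; y[2] = 2×4 + 5×4 = 28; y[3] = 5×4 = 20 → [8, 16, 28, 20]. Compare to given [8, 17, 28, 20]: they differ at index 1: given 17, correct 16, so answer: No

No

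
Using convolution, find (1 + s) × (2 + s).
Ascending coefficients: a = [1, 1], b = [2, 1]. c[0] = 1×2 = 2; c[1] = 1×1 + 1×2 = 3; c[2] = 1×1 = 1. Result coefficients: [2, 3, 1] → 2 + 3s + s^2

2 + 3s + s^2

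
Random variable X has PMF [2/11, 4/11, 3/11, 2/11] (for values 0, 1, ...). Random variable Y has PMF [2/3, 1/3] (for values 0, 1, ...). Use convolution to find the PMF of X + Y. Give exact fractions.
P(X+Y=k) = Σ_i P(X=i)·P(Y=k-i) — a convolution of [2/11, 4/11, 3/11, 2/11] and [2/3, 1/3]. P(X+Y=0) = (2/11)×(2/3) = 4/33; P(X+Y=1) = (2/11)×(1/3) + (4/11)×(2/3) = 2/33 + 8/33 = 10/33; P(X+Y=2) = (4/11)×(1/3) + (3/11)×(2/3) = 4/33 + 2/11 = 10/33; P(X+Y=3) = (3/11)×(1/3) + (2/11)×(2/3) = 1/11 + 4/33 = 7/33; P(X+Y=4) = (2/11)×(1/3) = 2/33. PMF: [4/33, 10/33, 10/33, 7/33, 2/33] (sums to 1 ✓)

[4/33, 10/33, 10/33, 7/33, 2/33]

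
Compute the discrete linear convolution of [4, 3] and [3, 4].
y[0] = 4×3 = 12; y[1] = 4×4 + 3×3 = 25; y[2] = 3×4 = 12

[12, 25, 12]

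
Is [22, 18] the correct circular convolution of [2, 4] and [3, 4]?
Recompute circular convolution of [2, 4] and [3, 4]: y[0] = 2×3 + 4×4 = 22; y[1] = 2×4 + 4×3 = 20 → [22, 20]. Compare to given [22, 18]: they differ at index 1: given 18, correct 20, so answer: No

No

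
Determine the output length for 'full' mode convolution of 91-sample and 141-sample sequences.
Linear/full convolution length: m + n - 1 = 91 + 141 - 1 = 231

231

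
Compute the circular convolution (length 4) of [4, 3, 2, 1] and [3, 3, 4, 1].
Use y[k] = Σ_j u[j]·v[(k-j) mod 4]. y[0] = 4×3 + 3×1 + 2×4 + 1×3 = 26; y[1] = 4×3 + 3×3 + 2×1 + 1×4 = 27; y[2] = 4×4 + 3×3 + 2×3 + 1×1 = 32; y[3] = 4×1 + 3×4 + 2×3 + 1×3 = 25. Result: [26, 27, 32, 25]

[26, 27, 32, 25]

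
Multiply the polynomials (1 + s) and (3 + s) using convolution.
Ascending coefficients: a = [1, 1], b = [3, 1]. c[0] = 1×3 = 3; c[1] = 1×1 + 1×3 = 4; c[2] = 1×1 = 1. Result coefficients: [3, 4, 1] → 3 + 4s + s^2

3 + 4s + s^2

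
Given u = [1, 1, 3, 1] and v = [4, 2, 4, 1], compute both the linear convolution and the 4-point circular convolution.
Linear: y_lin[0] = 1×4 = 4; y_lin[1] = 1×2 + 1×4 = 6; y_lin[2] = 1×4 + 1×2 + 3×4 = 18; y_lin[3] = 1×1 + 1×4 + 3×2 + 1×4 = 15; y_lin[4] = 1×1 + 3×4 + 1×2 = 15; y_lin[5] = 3×1 + 1×4 = 7; y_lin[6] = 1×1 = 1 → [4, 6, 18, 15, 15, 7, 1]. Circular (length 4): y[0] = 1×4 + 1×1 + 3×4 + 1×2 = 19; y[1] = 1×2 + 1×4 + 3×1 + 1×4 = 13; y[2] = 1×4 + 1×2 + 3×4 + 1×1 = 19; y[3] = 1×1 + 1×4 + 3×2 + 1×4 = 15 → [19, 13, 19, 15]

Linear: [4, 6, 18, 15, 15, 7, 1], Circular: [19, 13, 19, 15]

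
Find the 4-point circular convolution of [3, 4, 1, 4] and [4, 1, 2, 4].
Use y[k] = Σ_j f[j]·g[(k-j) mod 4]. y[0] = 3×4 + 4×4 + 1×2 + 4×1 = 34; y[1] = 3×1 + 4×4 + 1×4 + 4×2 = 31; y[2] = 3×2 + 4×1 + 1×4 + 4×4 = 30; y[3] = 3×4 + 4×2 + 1×1 + 4×4 = 37. Result: [34, 31, 30, 37]

[34, 31, 30, 37]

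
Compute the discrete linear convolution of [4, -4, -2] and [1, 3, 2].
y[0] = 4×1 = 4; y[1] = 4×3 + -4×1 = 8; y[2] = 4×2 + -4×3 + -2×1 = -6; y[3] = -4×2 + -2×3 = -14; y[4] = -2×2 = -4

[4, 8, -6, -14, -4]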